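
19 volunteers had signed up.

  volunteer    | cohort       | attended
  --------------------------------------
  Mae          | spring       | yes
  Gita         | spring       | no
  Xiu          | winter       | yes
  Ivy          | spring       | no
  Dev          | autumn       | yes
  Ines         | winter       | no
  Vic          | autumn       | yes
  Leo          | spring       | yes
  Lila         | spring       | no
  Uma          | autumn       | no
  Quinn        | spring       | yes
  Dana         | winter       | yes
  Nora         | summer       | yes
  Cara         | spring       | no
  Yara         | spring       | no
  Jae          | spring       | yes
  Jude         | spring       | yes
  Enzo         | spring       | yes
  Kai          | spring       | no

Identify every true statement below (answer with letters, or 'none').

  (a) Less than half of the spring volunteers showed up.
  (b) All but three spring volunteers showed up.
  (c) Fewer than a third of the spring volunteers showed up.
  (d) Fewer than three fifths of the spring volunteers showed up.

|A| = 12, |A ∩ B| = 6, |A ∖ B| = 6.
(a) |A ∩ B| < |A ∖ B|: fails.
(b) |A ∖ B| = 3: fails.
(c) |A ∩ B| / |A| < 1/3: fails.
(d) |A ∩ B| / |A| < 3/5: holds.

(d)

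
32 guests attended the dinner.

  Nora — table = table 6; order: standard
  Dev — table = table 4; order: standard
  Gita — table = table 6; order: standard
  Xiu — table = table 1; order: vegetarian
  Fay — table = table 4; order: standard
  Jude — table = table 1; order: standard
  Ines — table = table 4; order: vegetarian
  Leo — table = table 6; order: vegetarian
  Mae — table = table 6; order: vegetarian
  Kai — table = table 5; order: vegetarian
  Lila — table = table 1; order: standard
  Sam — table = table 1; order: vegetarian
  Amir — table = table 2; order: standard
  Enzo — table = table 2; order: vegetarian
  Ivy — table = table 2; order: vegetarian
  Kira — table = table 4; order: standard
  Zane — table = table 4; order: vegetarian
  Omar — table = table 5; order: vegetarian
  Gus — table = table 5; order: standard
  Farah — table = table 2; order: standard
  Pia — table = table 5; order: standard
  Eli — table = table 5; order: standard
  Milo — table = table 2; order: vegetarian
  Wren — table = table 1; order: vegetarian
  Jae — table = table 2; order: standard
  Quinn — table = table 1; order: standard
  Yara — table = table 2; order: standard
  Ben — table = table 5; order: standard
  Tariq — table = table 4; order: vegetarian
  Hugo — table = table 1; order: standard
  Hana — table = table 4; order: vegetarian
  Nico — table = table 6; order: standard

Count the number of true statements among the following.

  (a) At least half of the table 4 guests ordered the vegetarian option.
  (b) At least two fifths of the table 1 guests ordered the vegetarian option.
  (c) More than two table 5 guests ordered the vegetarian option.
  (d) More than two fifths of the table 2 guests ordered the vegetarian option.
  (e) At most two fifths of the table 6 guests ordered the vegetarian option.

4

(a) table 4: |A| = 7, |A ∩ B| = 4; needs |A ∩ B| ≥ |A ∖ B| — true.
(b) table 1: |A| = 7, |A ∩ B| = 3; needs |A ∩ B| / |A| ≥ 2/5 — true.
(c) table 5: |A| = 6, |A ∩ B| = 2; needs |A ∩ B| > 2 — false.
(d) table 2: |A| = 7, |A ∩ B| = 3; needs |A ∩ B| / |A| > 2/5 — true.
(e) table 6: |A| = 5, |A ∩ B| = 2; needs |A ∩ B| / |A| ≤ 2/5 — true.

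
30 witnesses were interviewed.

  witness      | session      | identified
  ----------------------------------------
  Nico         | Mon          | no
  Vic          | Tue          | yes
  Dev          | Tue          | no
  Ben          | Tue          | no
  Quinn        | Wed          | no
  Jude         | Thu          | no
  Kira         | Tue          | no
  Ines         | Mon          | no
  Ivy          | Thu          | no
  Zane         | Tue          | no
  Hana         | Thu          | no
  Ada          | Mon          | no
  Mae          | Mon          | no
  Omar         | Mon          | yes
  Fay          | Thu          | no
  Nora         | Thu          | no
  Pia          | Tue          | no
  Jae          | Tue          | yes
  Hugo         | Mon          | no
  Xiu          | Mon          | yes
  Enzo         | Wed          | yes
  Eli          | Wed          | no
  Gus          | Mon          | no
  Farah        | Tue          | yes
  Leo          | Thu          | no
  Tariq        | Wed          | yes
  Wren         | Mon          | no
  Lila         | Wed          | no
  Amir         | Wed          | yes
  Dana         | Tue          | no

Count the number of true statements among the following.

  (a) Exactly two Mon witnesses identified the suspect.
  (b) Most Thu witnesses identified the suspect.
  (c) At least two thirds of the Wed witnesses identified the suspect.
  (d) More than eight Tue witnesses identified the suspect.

(a) Mon: |A| = 9, |A ∩ B| = 2; needs |A ∩ B| = 2 — true.
(b) Thu: |A| = 6, |A ∩ B| = 0; needs |A ∩ B| > |A ∖ B| — false.
(c) Wed: |A| = 6, |A ∩ B| = 3; needs |A ∩ B| / |A| ≥ 2/3 — false.
(d) Tue: |A| = 9, |A ∩ B| = 3; needs |A ∩ B| > 8 — false.

1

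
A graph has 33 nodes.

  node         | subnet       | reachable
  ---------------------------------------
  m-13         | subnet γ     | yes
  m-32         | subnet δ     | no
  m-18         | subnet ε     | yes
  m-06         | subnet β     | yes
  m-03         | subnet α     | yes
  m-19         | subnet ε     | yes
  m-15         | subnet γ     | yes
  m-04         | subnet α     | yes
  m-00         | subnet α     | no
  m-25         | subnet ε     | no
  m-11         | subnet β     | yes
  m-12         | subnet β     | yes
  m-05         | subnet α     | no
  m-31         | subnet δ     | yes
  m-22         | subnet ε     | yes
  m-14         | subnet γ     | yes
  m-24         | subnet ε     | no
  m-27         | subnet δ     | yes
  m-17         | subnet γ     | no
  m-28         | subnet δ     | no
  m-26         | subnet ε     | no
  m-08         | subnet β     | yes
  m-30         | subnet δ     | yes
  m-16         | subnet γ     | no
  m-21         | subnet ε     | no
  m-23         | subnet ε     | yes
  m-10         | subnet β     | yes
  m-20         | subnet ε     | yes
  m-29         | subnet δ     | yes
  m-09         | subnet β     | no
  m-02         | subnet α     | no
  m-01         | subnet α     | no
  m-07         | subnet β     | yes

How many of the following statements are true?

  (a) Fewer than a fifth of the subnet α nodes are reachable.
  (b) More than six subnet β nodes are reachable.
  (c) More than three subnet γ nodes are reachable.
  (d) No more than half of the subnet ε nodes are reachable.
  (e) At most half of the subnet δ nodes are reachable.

(a) subnet α: |A| = 6, |A ∩ B| = 2; needs |A ∩ B| / |A| < 1/5 — false.
(b) subnet β: |A| = 7, |A ∩ B| = 6; needs |A ∩ B| > 6 — false.
(c) subnet γ: |A| = 5, |A ∩ B| = 3; needs |A ∩ B| > 3 — false.
(d) subnet ε: |A| = 9, |A ∩ B| = 5; needs |A ∩ B| ≤ |A ∖ B| — false.
(e) subnet δ: |A| = 6, |A ∩ B| = 4; needs |A ∩ B| ≤ |A ∖ B| — false.

0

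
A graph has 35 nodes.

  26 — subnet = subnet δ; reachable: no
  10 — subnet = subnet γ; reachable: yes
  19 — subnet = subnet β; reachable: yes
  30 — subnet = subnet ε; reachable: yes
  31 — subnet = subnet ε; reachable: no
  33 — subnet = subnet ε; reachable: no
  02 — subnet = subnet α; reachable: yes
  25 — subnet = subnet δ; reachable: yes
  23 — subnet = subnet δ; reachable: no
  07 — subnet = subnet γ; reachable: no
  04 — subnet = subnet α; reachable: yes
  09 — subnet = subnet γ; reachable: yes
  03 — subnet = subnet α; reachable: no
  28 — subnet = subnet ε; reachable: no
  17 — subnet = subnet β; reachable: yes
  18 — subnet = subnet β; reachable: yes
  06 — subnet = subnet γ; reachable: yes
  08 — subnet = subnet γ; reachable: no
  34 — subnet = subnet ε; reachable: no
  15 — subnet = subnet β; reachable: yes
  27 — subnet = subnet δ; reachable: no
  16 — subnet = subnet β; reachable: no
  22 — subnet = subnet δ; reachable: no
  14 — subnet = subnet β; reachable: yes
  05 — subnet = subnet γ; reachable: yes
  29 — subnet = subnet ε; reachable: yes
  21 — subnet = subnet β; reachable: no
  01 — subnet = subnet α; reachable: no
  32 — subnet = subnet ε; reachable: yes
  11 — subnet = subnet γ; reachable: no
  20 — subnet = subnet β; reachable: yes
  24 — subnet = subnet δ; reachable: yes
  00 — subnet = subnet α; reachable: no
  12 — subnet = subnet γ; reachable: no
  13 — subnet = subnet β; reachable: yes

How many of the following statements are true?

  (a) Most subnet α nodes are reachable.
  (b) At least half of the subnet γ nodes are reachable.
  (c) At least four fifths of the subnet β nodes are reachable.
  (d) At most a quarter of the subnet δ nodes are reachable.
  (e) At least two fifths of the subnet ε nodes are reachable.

2

(a) subnet α: |A| = 5, |A ∩ B| = 2; needs |A ∩ B| > |A ∖ B| — false.
(b) subnet γ: |A| = 8, |A ∩ B| = 4; needs |A ∩ B| ≥ |A ∖ B| — true.
(c) subnet β: |A| = 9, |A ∩ B| = 7; needs |A ∩ B| / |A| ≥ 4/5 — false.
(d) subnet δ: |A| = 6, |A ∩ B| = 2; needs |A ∩ B| / |A| ≤ 1/4 — false.
(e) subnet ε: |A| = 7, |A ∩ B| = 3; needs |A ∩ B| / |A| ≥ 2/5 — true.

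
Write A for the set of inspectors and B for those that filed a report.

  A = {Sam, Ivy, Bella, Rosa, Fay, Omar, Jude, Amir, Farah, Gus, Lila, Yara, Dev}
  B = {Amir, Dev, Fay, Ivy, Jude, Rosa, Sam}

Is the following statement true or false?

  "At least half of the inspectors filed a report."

True

The determiner here denotes the relation: |A ∩ B| ≥ |A ∖ B|.
A (the restrictor) = {Sam, Ivy, Bella, Rosa, Fay, Omar, Jude, Amir, Farah, Gus, Lila, Yara, Dev}, |A| = 13.
A ∩ B = {Sam, Ivy, Rosa, Fay, Jude, Amir, Dev}, so |A ∩ B| = 7.
A ∖ B = {Bella, Omar, Farah, Gus, Lila, Yara}, so |A ∖ B| = 6.
7 > 6, so the statement is true.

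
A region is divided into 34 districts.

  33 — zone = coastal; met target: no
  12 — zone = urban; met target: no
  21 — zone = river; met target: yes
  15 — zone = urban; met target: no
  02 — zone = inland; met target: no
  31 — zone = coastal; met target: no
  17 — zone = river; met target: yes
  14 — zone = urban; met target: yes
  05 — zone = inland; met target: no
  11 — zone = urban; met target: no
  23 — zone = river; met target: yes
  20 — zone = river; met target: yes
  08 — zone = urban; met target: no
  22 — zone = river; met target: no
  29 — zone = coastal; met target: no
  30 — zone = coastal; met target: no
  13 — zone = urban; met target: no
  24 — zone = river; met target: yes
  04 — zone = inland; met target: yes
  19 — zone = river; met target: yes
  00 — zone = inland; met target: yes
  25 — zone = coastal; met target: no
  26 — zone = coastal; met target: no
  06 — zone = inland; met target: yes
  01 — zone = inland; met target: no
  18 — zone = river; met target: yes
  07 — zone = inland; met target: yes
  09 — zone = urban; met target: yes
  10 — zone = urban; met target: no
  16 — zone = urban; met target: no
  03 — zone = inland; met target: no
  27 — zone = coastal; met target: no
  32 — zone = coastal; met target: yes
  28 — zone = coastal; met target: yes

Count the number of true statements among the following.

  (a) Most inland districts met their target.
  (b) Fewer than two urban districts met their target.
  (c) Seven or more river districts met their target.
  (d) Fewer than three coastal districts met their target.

(a) inland: |A| = 8, |A ∩ B| = 4; needs |A ∩ B| > |A ∖ B| — false.
(b) urban: |A| = 9, |A ∩ B| = 2; needs |A ∩ B| < 2 — false.
(c) river: |A| = 8, |A ∩ B| = 7; needs |A ∩ B| ≥ 7 — true.
(d) coastal: |A| = 9, |A ∩ B| = 2; needs |A ∩ B| < 3 — true.

2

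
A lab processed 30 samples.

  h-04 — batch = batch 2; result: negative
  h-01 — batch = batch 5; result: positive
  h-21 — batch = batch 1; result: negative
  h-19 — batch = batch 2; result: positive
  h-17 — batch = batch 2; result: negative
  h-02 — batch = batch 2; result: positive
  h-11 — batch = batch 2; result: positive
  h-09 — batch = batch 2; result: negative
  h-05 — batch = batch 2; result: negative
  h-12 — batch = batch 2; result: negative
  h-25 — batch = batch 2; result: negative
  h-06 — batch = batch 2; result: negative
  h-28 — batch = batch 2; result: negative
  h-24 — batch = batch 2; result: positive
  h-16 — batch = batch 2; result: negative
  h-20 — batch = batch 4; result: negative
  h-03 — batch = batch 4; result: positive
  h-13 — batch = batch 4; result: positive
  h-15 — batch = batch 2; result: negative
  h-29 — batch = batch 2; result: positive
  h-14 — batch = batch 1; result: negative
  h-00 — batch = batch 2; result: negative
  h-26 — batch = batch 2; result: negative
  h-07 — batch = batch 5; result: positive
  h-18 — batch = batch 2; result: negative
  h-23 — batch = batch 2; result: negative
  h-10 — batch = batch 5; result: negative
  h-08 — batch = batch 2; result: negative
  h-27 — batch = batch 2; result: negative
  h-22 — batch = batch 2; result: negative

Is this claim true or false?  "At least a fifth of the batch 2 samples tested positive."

Truth condition: |A ∩ B| / |A| ≥ 1/5.
|A| = 22, |A ∩ B| = 5, |A ∖ B| = 17.
|A ∩ B|/|A| = 5/22, so the statement is true.

True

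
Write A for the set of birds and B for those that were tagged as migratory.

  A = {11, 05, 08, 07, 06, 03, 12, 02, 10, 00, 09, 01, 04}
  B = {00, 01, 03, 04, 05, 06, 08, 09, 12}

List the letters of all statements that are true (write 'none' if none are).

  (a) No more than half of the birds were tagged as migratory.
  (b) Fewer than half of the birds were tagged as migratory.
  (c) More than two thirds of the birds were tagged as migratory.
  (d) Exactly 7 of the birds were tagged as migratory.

|A| = 13, |A ∩ B| = 9, |A ∖ B| = 4.
(a) |A ∩ B| ≤ |A ∖ B|: fails.
(b) |A ∩ B| < |A ∖ B|: fails.
(c) |A ∩ B| / |A| > 2/3: holds.
(d) |A ∩ B| = 7: fails.

(c)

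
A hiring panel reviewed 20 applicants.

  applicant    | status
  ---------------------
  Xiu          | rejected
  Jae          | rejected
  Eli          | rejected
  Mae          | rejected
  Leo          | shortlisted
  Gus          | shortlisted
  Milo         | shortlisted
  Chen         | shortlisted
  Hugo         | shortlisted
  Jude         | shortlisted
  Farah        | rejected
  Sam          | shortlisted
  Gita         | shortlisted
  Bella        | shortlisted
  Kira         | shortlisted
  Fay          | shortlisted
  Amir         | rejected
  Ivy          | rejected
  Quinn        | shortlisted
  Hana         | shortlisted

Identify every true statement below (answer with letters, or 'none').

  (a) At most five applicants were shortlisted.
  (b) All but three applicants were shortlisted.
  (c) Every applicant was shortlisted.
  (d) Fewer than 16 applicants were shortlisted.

(d)

|A| = 20, |A ∩ B| = 13, |A ∖ B| = 7.
(a) |A ∩ B| ≤ 5: fails.
(b) |A ∖ B| = 3: fails.
(c) A ⊆ B, i.e. every element of A is in B (|A ∖ B| = 0): fails.
(d) |A ∩ B| < 16: holds.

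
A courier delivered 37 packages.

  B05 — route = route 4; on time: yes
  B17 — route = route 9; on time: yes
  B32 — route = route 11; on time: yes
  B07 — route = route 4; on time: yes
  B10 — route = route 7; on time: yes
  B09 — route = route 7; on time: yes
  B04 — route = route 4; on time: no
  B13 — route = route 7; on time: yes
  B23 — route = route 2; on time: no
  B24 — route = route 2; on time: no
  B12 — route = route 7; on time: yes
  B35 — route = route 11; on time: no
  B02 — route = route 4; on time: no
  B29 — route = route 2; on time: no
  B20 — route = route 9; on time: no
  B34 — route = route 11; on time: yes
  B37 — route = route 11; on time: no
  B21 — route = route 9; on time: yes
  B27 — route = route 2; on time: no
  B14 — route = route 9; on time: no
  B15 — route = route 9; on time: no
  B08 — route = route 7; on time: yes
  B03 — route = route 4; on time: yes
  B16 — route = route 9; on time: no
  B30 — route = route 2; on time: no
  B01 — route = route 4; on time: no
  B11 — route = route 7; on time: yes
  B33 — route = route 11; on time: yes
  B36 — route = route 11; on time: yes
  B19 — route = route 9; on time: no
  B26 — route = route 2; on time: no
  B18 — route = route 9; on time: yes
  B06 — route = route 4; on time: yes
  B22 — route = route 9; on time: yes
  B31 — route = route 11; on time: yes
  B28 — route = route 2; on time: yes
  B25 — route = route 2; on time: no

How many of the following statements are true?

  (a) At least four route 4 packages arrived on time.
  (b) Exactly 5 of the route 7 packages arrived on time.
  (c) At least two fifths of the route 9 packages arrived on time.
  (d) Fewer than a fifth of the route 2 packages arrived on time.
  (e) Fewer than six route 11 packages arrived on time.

(a) route 4: |A| = 7, |A ∩ B| = 4; needs |A ∩ B| ≥ 4 — true.
(b) route 7: |A| = 6, |A ∩ B| = 6; needs |A ∩ B| = 5 — false.
(c) route 9: |A| = 9, |A ∩ B| = 4; needs |A ∩ B| / |A| ≥ 2/5 — true.
(d) route 2: |A| = 8, |A ∩ B| = 1; needs |A ∩ B| / |A| < 1/5 — true.
(e) route 11: |A| = 7, |A ∩ B| = 5; needs |A ∩ B| < 6 — true.

4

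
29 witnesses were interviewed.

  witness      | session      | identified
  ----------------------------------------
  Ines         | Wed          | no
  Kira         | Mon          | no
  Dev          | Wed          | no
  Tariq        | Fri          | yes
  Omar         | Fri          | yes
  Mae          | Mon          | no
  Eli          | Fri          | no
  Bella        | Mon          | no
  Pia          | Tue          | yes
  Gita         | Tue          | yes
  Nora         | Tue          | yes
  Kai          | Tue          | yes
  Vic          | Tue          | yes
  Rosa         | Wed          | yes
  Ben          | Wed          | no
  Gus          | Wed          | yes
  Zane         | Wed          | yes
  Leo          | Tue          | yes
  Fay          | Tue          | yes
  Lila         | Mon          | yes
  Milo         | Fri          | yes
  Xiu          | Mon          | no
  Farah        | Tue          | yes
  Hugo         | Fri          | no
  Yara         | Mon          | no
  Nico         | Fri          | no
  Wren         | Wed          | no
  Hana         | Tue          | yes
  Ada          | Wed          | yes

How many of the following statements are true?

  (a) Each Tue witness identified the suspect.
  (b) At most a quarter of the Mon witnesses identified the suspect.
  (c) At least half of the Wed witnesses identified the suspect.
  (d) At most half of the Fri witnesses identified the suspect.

4

(a) Tue: |A| = 9, |A ∩ B| = 9; needs A ⊆ B, i.e. every element of A is in B (|A ∖ B| = 0) — true.
(b) Mon: |A| = 6, |A ∩ B| = 1; needs |A ∩ B| / |A| ≤ 1/4 — true.
(c) Wed: |A| = 8, |A ∩ B| = 4; needs |A ∩ B| ≥ |A ∖ B| — true.
(d) Fri: |A| = 6, |A ∩ B| = 3; needs |A ∩ B| ≤ |A ∖ B| — true.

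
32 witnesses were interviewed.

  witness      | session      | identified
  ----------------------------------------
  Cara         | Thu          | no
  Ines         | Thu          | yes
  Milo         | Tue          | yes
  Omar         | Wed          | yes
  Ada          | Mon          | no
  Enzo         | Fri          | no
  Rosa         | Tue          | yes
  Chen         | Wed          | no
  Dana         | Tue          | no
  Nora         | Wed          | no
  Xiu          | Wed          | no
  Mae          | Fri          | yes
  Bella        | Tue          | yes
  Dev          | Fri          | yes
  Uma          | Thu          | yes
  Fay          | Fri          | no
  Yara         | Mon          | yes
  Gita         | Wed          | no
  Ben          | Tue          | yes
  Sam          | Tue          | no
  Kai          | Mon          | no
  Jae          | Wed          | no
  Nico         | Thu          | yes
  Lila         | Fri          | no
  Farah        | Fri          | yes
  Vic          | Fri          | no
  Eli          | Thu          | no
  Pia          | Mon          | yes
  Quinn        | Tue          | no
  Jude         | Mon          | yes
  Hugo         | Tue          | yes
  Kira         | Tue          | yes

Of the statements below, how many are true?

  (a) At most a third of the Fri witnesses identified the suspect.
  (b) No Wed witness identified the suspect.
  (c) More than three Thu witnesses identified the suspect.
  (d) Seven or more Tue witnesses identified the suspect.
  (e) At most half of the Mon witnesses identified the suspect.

0

(a) Fri: |A| = 7, |A ∩ B| = 3; needs |A ∩ B| / |A| ≤ 1/3 — false.
(b) Wed: |A| = 6, |A ∩ B| = 1; needs A ∩ B = ∅ (|A ∩ B| = 0) — false.
(c) Thu: |A| = 5, |A ∩ B| = 3; needs |A ∩ B| > 3 — false.
(d) Tue: |A| = 9, |A ∩ B| = 6; needs |A ∩ B| ≥ 7 — false.
(e) Mon: |A| = 5, |A ∩ B| = 3; needs |A ∩ B| ≤ |A ∖ B| — false.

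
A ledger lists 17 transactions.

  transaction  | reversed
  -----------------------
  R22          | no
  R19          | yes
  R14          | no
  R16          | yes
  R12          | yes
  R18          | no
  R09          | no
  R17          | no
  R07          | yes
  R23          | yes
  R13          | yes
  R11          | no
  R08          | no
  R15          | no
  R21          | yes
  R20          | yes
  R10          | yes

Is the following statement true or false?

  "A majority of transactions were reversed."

'A majority of transactions were reversed' holds iff |A ∩ B| > |A ∖ B|.
|A| = 17, |A ∩ B| = 9, |A ∖ B| = 8.
9 > 8, so the statement is true.

True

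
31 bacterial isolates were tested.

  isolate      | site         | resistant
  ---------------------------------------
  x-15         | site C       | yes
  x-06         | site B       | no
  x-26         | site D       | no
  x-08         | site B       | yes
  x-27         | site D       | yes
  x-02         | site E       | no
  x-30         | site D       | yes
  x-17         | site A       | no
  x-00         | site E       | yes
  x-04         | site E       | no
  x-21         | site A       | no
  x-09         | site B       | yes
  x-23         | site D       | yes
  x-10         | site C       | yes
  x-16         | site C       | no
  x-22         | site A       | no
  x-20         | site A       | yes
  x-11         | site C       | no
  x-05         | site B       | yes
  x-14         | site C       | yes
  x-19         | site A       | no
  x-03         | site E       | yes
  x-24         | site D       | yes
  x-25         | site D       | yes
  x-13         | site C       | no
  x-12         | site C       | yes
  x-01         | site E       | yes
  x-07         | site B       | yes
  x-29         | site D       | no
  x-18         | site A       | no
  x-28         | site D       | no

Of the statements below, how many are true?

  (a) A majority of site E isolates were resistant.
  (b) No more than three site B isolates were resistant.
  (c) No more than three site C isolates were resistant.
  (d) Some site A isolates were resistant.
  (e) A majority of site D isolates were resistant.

3

(a) site E: |A| = 5, |A ∩ B| = 3; needs |A ∩ B| > |A ∖ B| — true.
(b) site B: |A| = 5, |A ∩ B| = 4; needs |A ∩ B| ≤ 3 — false.
(c) site C: |A| = 7, |A ∩ B| = 4; needs |A ∩ B| ≤ 3 — false.
(d) site A: |A| = 6, |A ∩ B| = 1; needs A ∩ B ≠ ∅ (|A ∩ B| ≥ 1) — true.
(e) site D: |A| = 8, |A ∩ B| = 5; needs |A ∩ B| > |A ∖ B| — true.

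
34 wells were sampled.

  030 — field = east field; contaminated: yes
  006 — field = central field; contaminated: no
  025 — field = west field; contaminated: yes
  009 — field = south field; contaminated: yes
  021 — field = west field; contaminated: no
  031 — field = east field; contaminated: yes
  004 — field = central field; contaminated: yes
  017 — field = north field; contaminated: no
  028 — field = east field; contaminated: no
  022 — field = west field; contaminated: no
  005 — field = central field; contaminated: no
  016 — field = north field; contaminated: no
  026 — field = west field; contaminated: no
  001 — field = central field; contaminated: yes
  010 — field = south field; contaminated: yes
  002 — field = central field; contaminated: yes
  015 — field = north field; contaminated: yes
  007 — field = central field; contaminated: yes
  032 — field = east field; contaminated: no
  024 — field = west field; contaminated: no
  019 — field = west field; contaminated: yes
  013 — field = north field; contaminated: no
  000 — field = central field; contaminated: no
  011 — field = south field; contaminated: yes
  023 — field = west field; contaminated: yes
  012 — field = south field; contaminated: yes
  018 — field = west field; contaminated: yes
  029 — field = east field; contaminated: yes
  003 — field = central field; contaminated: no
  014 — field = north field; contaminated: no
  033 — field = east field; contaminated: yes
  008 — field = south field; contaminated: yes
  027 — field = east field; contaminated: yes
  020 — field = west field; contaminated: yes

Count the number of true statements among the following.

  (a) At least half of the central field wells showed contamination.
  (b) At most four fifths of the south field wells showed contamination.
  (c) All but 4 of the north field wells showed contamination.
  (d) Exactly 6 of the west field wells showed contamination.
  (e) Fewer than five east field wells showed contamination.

2

(a) central field: |A| = 8, |A ∩ B| = 4; needs |A ∩ B| ≥ |A ∖ B| — true.
(b) south field: |A| = 5, |A ∩ B| = 5; needs |A ∩ B| / |A| ≤ 4/5 — false.
(c) north field: |A| = 5, |A ∩ B| = 1; needs |A ∖ B| = 4 — true.
(d) west field: |A| = 9, |A ∩ B| = 5; needs |A ∩ B| = 6 — false.
(e) east field: |A| = 7, |A ∩ B| = 5; needs |A ∩ B| < 5 — false.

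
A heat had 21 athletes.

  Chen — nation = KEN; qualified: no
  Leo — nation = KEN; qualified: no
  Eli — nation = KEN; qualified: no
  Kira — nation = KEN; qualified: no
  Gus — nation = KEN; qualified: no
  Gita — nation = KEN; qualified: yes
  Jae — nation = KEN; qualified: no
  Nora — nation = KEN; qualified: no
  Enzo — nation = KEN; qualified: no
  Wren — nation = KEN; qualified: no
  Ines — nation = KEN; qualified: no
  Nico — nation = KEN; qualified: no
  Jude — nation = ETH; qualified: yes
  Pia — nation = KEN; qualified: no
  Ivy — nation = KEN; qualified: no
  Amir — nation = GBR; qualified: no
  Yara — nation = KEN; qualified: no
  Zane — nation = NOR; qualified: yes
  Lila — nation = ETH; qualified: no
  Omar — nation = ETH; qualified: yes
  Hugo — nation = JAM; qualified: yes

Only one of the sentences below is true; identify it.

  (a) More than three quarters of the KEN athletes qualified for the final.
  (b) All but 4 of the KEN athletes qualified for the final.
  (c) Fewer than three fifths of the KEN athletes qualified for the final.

|A| = 15, |A ∩ B| = 1, |A ∖ B| = 14.
(a) requires |A ∩ B| / |A| > 3/4: false.
(b) requires |A ∖ B| = 4: false.
(c) requires |A ∩ B| / |A| < 3/5: true.

(c)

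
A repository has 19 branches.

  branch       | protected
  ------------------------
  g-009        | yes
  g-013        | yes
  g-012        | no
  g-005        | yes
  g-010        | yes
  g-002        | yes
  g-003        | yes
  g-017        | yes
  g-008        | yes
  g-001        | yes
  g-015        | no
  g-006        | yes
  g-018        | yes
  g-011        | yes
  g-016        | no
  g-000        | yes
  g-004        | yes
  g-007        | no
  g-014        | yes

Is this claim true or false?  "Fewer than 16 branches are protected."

'Fewer than 16 branches are protected' holds iff |A ∩ B| < 16.
|A| = 19, |A ∩ B| = 15, |A ∖ B| = 4.
|A ∩ B| = 15, so the statement is true.

True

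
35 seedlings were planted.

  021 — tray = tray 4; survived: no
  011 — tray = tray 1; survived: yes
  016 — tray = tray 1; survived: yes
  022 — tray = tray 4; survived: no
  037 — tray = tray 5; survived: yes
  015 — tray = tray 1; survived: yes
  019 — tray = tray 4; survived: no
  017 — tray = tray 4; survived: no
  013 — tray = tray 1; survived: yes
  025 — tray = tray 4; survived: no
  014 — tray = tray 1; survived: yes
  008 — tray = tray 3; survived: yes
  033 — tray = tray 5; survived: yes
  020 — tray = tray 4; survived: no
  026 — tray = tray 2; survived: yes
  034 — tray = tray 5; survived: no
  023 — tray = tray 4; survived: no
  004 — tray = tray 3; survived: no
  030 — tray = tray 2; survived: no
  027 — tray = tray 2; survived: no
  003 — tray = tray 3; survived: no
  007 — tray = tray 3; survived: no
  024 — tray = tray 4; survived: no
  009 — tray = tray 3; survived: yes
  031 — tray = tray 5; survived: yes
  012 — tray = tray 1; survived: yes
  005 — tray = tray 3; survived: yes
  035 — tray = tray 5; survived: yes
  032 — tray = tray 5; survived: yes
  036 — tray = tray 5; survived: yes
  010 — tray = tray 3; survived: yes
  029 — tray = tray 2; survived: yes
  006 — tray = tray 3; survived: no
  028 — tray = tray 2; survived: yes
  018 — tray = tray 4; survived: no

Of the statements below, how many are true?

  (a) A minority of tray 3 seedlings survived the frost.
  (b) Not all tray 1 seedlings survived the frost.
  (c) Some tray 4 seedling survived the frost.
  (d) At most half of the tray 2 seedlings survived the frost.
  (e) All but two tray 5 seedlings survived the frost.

0

(a) tray 3: |A| = 8, |A ∩ B| = 4; needs |A ∩ B| < |A ∖ B| — false.
(b) tray 1: |A| = 6, |A ∩ B| = 6; needs A ⊄ B (|A ∖ B| ≥ 1) — false.
(c) tray 4: |A| = 9, |A ∩ B| = 0; needs A ∩ B ≠ ∅ (|A ∩ B| ≥ 1) — false.
(d) tray 2: |A| = 5, |A ∩ B| = 3; needs |A ∩ B| ≤ |A ∖ B| — false.
(e) tray 5: |A| = 7, |A ∩ B| = 6; needs |A ∖ B| = 2 — false.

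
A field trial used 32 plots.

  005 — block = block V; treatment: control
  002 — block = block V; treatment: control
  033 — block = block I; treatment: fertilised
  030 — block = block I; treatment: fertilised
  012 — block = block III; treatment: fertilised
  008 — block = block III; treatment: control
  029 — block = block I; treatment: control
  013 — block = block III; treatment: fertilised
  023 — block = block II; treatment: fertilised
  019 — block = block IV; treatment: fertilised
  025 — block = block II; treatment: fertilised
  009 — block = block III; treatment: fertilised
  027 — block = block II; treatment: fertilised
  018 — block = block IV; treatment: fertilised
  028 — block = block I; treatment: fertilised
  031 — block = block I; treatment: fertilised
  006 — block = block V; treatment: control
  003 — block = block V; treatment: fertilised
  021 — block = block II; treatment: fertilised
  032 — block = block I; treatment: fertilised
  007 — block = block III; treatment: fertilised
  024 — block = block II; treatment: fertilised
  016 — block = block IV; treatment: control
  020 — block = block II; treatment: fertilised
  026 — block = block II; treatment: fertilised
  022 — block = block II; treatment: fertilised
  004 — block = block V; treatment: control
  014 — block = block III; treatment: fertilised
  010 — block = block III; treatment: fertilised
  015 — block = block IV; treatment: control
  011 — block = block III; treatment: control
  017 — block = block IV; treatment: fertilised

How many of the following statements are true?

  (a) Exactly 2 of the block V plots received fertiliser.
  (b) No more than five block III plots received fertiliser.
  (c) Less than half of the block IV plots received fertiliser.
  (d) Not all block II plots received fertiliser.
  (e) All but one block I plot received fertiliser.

(a) block V: |A| = 5, |A ∩ B| = 1; needs |A ∩ B| = 2 — false.
(b) block III: |A| = 8, |A ∩ B| = 6; needs |A ∩ B| ≤ 5 — false.
(c) block IV: |A| = 5, |A ∩ B| = 3; needs |A ∩ B| < |A ∖ B| — false.
(d) block II: |A| = 8, |A ∩ B| = 8; needs A ⊄ B (|A ∖ B| ≥ 1) — false.
(e) block I: |A| = 6, |A ∩ B| = 5; needs |A ∖ B| = 1 — true.

1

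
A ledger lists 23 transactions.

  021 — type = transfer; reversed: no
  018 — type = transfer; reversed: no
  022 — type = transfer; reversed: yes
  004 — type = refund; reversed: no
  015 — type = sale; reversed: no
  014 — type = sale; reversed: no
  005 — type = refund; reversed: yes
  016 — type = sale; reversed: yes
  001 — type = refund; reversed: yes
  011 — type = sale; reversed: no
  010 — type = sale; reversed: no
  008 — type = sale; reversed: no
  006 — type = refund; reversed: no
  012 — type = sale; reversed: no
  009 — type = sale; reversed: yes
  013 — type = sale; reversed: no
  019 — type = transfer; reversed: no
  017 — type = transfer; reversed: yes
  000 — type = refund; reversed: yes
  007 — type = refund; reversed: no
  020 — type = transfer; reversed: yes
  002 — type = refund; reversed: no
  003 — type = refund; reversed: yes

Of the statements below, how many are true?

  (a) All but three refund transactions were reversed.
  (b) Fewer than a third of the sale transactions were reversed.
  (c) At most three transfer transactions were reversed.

2

(a) refund: |A| = 8, |A ∩ B| = 4; needs |A ∖ B| = 3 — false.
(b) sale: |A| = 9, |A ∩ B| = 2; needs |A ∩ B| / |A| < 1/3 — true.
(c) transfer: |A| = 6, |A ∩ B| = 3; needs |A ∩ B| ≤ 3 — true.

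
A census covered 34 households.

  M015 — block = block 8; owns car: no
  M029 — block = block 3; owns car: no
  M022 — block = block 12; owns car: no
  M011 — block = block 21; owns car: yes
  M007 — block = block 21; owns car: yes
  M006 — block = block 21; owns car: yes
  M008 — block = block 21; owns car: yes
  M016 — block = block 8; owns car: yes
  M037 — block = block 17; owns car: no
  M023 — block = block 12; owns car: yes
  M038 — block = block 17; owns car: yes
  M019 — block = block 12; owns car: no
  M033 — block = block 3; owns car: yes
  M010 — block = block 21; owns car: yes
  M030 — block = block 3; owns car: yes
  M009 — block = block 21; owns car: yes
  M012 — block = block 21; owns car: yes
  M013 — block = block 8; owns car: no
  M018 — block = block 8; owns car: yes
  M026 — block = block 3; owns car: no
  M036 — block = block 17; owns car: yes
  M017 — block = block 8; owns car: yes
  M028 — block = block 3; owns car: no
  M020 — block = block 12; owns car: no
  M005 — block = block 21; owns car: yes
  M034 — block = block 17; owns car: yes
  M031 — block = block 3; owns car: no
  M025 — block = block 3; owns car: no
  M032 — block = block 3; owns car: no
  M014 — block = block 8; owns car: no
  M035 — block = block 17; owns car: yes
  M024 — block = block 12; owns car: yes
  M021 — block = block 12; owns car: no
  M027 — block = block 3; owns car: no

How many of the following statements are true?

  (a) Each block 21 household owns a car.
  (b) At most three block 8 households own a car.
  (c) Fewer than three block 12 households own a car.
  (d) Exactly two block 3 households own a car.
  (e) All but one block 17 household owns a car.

(a) block 21: |A| = 8, |A ∩ B| = 8; needs A ⊆ B, i.e. every element of A is in B (|A ∖ B| = 0) — true.
(b) block 8: |A| = 6, |A ∩ B| = 3; needs |A ∩ B| ≤ 3 — true.
(c) block 12: |A| = 6, |A ∩ B| = 2; needs |A ∩ B| < 3 — true.
(d) block 3: |A| = 9, |A ∩ B| = 2; needs |A ∩ B| = 2 — true.
(e) block 17: |A| = 5, |A ∩ B| = 4; needs |A ∖ B| = 1 — true.

5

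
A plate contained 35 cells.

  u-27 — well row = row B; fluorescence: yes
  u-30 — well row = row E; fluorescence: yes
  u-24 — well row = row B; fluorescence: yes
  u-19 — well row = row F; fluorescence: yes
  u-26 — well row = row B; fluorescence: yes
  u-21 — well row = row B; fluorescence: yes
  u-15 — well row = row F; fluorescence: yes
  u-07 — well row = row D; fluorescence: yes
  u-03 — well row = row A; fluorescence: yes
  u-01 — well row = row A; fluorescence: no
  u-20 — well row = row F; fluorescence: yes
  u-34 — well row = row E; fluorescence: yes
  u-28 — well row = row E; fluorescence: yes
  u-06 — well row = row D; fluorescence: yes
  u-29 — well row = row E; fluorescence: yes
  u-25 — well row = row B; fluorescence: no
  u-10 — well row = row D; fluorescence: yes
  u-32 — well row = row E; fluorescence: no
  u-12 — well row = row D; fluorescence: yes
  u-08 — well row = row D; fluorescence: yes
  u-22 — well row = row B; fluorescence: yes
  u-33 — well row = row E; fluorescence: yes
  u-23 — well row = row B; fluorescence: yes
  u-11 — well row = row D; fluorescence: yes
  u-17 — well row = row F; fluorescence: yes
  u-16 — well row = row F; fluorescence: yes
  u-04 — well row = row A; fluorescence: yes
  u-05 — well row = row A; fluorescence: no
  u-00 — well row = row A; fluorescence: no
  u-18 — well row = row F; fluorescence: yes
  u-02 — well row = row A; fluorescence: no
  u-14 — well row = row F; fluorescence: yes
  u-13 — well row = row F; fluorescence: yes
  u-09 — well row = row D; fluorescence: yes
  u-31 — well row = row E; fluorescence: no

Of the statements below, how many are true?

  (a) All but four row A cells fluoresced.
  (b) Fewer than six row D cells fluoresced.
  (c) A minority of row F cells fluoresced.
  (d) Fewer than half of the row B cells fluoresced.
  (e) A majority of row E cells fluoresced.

(a) row A: |A| = 6, |A ∩ B| = 2; needs |A ∖ B| = 4 — true.
(b) row D: |A| = 7, |A ∩ B| = 7; needs |A ∩ B| < 6 — false.
(c) row F: |A| = 8, |A ∩ B| = 8; needs |A ∩ B| < |A ∖ B| — false.
(d) row B: |A| = 7, |A ∩ B| = 6; needs |A ∩ B| < |A ∖ B| — false.
(e) row E: |A| = 7, |A ∩ B| = 5; needs |A ∩ B| > |A ∖ B| — true.

2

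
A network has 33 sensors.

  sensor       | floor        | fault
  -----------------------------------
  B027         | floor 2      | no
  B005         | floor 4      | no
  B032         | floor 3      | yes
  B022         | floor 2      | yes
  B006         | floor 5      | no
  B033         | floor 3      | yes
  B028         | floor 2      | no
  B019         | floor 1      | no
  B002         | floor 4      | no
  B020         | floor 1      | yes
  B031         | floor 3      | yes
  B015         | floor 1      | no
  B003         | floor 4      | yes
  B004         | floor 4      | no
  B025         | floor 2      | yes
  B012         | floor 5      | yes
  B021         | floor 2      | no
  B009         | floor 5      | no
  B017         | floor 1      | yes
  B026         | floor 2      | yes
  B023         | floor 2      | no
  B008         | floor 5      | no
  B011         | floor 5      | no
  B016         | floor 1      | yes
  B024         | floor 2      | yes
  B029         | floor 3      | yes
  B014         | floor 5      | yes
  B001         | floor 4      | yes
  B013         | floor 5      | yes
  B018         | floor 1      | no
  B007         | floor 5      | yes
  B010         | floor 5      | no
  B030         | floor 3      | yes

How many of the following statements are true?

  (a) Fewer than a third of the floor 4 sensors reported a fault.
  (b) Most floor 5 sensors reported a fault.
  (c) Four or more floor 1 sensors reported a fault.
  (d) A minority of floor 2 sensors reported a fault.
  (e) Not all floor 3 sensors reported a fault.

0

(a) floor 4: |A| = 5, |A ∩ B| = 2; needs |A ∩ B| / |A| < 1/3 — false.
(b) floor 5: |A| = 9, |A ∩ B| = 4; needs |A ∩ B| > |A ∖ B| — false.
(c) floor 1: |A| = 6, |A ∩ B| = 3; needs |A ∩ B| ≥ 4 — false.
(d) floor 2: |A| = 8, |A ∩ B| = 4; needs |A ∩ B| < |A ∖ B| — false.
(e) floor 3: |A| = 5, |A ∩ B| = 5; needs A ⊄ B (|A ∖ B| ≥ 1) — false.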